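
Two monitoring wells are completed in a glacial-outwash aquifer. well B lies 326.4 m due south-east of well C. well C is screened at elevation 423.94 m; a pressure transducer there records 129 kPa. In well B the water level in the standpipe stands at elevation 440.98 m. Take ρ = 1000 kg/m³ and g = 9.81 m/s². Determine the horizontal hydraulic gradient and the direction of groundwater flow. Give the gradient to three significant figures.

i ≈ 0.0119; groundwater flows toward the north-west

Pressure head at well C: ψ = P/(ρg) = 129×1000 / (1000 × 9.81) = 13.15 m.
Total head at well C: h = z + ψ = 423.94 + 13.15 = 437.09 m.
Total head at well B: h = 440.98 m (water level in the piezometer is the total head).
Head difference: h(well C) − h(well B) = 437.09 − 440.98 = -3.89 m.
Hydraulic gradient: i = |Δh| / L = 3.89 / 326.4 = 0.0119.
Flow is from higher to lower head: from well B toward well C, i.e. toward the north-west.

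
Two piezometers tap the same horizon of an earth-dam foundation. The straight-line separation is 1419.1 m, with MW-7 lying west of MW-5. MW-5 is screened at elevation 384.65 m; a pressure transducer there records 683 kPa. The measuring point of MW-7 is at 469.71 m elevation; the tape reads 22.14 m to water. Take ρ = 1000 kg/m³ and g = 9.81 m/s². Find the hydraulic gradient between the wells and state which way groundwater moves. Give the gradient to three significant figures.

Pressure head at MW-5: ψ = P/(ρg) = 683×1000 / (1000 × 9.81) = 69.62 m.
Total head at MW-5: h = z + ψ = 384.65 + 69.62 = 454.27 m.
Total head at MW-7: h = 469.71 − 22.14 = 447.57 m.
Head difference: h(MW-5) − h(MW-7) = 454.27 − 447.57 = 6.70 m.
Hydraulic gradient: i = |Δh| / L = 6.70 / 1419.1 = 0.00472.
Flow is from higher to lower head: from MW-5 toward MW-7, i.e. toward the west.

i ≈ 0.00472; groundwater flows toward the west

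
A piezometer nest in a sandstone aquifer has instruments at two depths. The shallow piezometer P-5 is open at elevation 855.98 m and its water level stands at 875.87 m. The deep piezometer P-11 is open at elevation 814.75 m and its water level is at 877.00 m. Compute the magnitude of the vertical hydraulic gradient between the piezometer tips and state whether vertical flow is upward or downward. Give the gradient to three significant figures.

|i_v| ≈ 0.0274; vertical flow is upward

Total head at P-5: h = 875.87 m (water level in the standpipe).
Total head at P-11: h = 877.00 m.
Δh = h(P-5) − h(P-11) = 875.87 − 877.00 = -1.13 m.
Vertical separation Δz = 855.98 − 814.75 = 41.23 m.
|i_v| = |Δh| / Δz = 1.13 / 41.23 = 0.0274.
Head is higher in the deep piezometer, so vertical flow is upward (discharge condition).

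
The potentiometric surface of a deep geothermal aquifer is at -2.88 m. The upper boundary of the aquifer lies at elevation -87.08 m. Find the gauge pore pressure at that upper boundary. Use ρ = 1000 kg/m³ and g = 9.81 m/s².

Pressure head at the aquifer top: ψ = h − z = -2.88 − (-87.08) = 84.20 m.
P = ρgψ = 1000 × 9.81 × 84.20 = 826002 Pa ≈ 826 kPa.

P ≈ 826 kPa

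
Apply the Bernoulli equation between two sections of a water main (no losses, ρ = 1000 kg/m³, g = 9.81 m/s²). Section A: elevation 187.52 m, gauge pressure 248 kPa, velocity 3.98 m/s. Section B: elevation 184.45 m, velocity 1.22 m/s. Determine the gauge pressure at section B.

P₂ ≈ 285 kPa

Pressure head at A: ψ₁ = P₁/(ρg) = 248×1000 / (1000 × 9.81) = 25.28 m.
Velocity heads: v₁²/2g = 3.98²/19.62 = 0.807 m; v₂²/2g = 1.22²/19.62 = 0.076 m.
Total head H = z₁ + ψ₁ + v₁²/2g = 187.52 + 25.28 + 0.807 = 213.61 m.
ψ₂ = H − z₂ − v₂²/2g = 213.61 − 184.45 − 0.076 = 29.08 m.
P₂ = ρgψ₂ = 1000 × 9.81 × 29.08 ≈ 285 kPa.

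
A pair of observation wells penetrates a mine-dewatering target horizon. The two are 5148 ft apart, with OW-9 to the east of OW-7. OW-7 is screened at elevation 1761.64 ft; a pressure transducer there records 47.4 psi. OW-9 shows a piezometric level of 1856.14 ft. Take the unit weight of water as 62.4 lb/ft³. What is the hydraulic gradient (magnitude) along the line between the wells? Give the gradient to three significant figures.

Pressure head at OW-7: ψ = 144·P/γ = 144 × 47.4 / 62.4 = 109.38 ft.
Total head at OW-7: h = z + ψ = 1761.64 + 109.38 = 1871.02 ft.
Total head at OW-9: h = 1856.14 ft (water level in the piezometer is the total head).
Head difference: h(OW-7) − h(OW-9) = 1871.02 − 1856.14 = 14.88 ft.
Hydraulic gradient: i = |Δh| / L = 14.88 / 5148 = 0.00289.

i ≈ 0.00289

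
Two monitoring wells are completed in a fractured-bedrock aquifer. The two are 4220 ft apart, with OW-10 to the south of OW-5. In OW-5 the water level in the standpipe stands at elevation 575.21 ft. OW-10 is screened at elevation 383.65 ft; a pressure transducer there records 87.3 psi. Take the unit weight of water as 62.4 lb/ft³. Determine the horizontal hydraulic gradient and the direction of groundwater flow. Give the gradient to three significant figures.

Total head at OW-5: h = 575.21 ft (water level in the piezometer is the total head).
Pressure head at OW-10: ψ = 144·P/γ = 144 × 87.3 / 62.4 = 201.46 ft.
Total head at OW-10: h = z + ψ = 383.65 + 201.46 = 585.11 ft.
Head difference: h(OW-5) − h(OW-10) = 575.21 − 585.11 = -9.90 ft.
Hydraulic gradient: i = |Δh| / L = 9.90 / 4220 = 0.00235.
Flow is from higher to lower head: from OW-10 toward OW-5, i.e. toward the north.

i ≈ 0.00235; groundwater flows toward the north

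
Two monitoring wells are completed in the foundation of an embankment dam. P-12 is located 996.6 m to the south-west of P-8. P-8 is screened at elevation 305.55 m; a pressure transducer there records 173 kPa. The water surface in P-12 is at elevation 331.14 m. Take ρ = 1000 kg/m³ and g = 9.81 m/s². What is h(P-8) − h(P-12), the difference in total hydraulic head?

Pressure head at P-8: ψ = P/(ρg) = 173×1000 / (1000 × 9.81) = 17.64 m.
Total head at P-8: h = z + ψ = 305.55 + 17.64 = 323.19 m.
Total head at P-12: h = 331.14 m (water level in the piezometer is the total head).
Head difference: h(P-8) − h(P-12) = 323.19 − 331.14 = -7.95 m.

Δh ≈ -7.95 m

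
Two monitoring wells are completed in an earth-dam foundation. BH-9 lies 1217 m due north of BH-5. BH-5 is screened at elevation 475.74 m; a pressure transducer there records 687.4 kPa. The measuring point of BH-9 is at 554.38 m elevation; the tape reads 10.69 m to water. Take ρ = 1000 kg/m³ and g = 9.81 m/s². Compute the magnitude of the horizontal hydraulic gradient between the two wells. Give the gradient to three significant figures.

Pressure head at BH-5: ψ = P/(ρg) = 687.4×1000 / (1000 × 9.81) = 70.07 m.
Total head at BH-5: h = z + ψ = 475.74 + 70.07 = 545.81 m.
Total head at BH-9: h = 554.38 − 10.69 = 543.69 m.
Head difference: h(BH-5) − h(BH-9) = 545.81 − 543.69 = 2.12 m.
Hydraulic gradient: i = |Δh| / L = 2.12 / 1217 = 0.00174.

i ≈ 0.00174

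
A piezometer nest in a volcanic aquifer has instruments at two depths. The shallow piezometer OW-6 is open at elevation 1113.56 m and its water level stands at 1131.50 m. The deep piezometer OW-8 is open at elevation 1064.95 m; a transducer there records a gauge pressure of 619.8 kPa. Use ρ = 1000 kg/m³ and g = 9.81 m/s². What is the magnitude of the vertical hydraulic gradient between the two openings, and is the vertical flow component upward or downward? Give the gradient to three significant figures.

Total head at OW-6: h = 1131.50 m (water level in the standpipe).
Pressure head at OW-8: ψ = P/(ρg) = 619.8×1000 / (1000 × 9.81) = 63.18 m.
Total head at OW-8: h = z + ψ = 1064.95 + 63.18 = 1128.13 m.
Δh = h(OW-6) − h(OW-8) = 1131.50 − 1128.13 = 3.37 m.
Vertical separation Δz = 1113.56 − 1064.95 = 48.61 m.
|i_v| = |Δh| / Δz = 3.37 / 48.61 = 0.0693.
Head is higher in the shallow piezometer, so vertical flow is downward (recharge condition).

|i_v| ≈ 0.0693; vertical flow is downward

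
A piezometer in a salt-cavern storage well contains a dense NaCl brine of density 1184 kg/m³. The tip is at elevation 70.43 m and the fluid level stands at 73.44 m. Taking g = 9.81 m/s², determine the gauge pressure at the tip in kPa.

P ≈ 35.0 kPa

Pressure head ψ = h − z = 73.44 − 70.43 = 3.01 m.
P = ρgψ = 1184 × 9.81 × 3.01 = 34961 Pa ≈ 35.0 kPa.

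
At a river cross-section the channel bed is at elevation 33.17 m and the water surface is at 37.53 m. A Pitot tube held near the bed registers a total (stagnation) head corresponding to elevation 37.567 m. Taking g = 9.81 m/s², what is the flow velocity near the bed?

v ≈ 0.852 m/s

Near the bed, under hydrostatic conditions, the piezometric head (z + ψ) equals the free-surface elevation, 37.53 m.
Velocity head = total − piezometric = 37.567 − 37.53 = 0.037 m.
v = √(2g·h_v) = √(2 × 9.81 × 0.037) = 0.852 m/s.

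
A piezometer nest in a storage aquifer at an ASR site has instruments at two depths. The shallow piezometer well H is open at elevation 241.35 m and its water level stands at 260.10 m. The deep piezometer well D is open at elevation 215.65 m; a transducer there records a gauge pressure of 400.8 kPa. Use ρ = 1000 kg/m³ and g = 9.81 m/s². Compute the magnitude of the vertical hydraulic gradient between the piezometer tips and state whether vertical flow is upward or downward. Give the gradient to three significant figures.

Total head at well H: h = 260.10 m (water level in the standpipe).
Pressure head at well D: ψ = P/(ρg) = 400.8×1000 / (1000 × 9.81) = 40.86 m.
Total head at well D: h = z + ψ = 215.65 + 40.86 = 256.51 m.
Δh = h(well H) − h(well D) = 260.10 − 256.51 = 3.59 m.
Vertical separation Δz = 241.35 − 215.65 = 25.70 m.
|i_v| = |Δh| / Δz = 3.59 / 25.70 = 0.140.
Head is higher in the shallow piezometer, so vertical flow is downward (recharge condition).

|i_v| ≈ 0.140; vertical flow is downward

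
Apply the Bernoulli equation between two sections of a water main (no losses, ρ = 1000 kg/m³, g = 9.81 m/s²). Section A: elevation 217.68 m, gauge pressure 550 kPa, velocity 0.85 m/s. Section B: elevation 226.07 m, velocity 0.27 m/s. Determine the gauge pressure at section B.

Pressure head at A: ψ₁ = P₁/(ρg) = 550×1000 / (1000 × 9.81) = 56.07 m.
Velocity heads: v₁²/2g = 0.85²/19.62 = 0.037 m; v₂²/2g = 0.27²/19.62 = 0.004 m.
Total head H = z₁ + ψ₁ + v₁²/2g = 217.68 + 56.07 + 0.037 = 273.79 m.
ψ₂ = H − z₂ − v₂²/2g = 273.79 − 226.07 − 0.004 = 47.72 m.
P₂ = ρgψ₂ = 1000 × 9.81 × 47.72 ≈ 468 kPa.

P₂ ≈ 468 kPa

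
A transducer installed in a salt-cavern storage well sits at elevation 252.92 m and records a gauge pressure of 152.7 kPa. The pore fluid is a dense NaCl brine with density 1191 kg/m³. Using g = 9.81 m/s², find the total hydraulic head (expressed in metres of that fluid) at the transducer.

h ≈ 265.99 m

ψ = P/(ρg) = 152.7×1000 / (1191 × 9.81) = 13.07 m.
h = z + ψ = 252.92 + 13.07 = 265.99 m.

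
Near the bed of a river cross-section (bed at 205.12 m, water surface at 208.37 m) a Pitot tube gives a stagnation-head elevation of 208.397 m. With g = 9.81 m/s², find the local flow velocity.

Near the bed, under hydrostatic conditions, the piezometric head (z + ψ) equals the free-surface elevation, 208.37 m.
Velocity head = total − piezometric = 208.397 − 208.37 = 0.027 m.
v = √(2g·h_v) = √(2 × 9.81 × 0.027) = 0.728 m/s.

v ≈ 0.728 m/s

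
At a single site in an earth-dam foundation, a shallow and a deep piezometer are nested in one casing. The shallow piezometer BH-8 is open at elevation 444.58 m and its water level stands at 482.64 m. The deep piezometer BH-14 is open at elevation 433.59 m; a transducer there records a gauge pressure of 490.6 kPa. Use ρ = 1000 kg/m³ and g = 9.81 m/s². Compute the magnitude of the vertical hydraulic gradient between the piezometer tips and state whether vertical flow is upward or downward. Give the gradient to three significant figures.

|i_v| ≈ 0.0874; vertical flow is upward

Total head at BH-8: h = 482.64 m (water level in the standpipe).
Pressure head at BH-14: ψ = P/(ρg) = 490.6×1000 / (1000 × 9.81) = 50.01 m.
Total head at BH-14: h = z + ψ = 433.59 + 50.01 = 483.60 m.
Δh = h(BH-8) − h(BH-14) = 482.64 − 483.60 = -0.96 m.
Vertical separation Δz = 444.58 − 433.59 = 10.99 m.
|i_v| = |Δh| / Δz = 0.96 / 10.99 = 0.0874.
Head is higher in the deep piezometer, so vertical flow is upward (discharge condition).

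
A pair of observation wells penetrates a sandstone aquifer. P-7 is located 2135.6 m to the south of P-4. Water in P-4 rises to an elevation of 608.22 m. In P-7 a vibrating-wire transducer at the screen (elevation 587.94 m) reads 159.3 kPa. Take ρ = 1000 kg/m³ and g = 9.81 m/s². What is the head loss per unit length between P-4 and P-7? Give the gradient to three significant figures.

i ≈ 0.00189 m/m

Total head at P-4: h = 608.22 m (water level in the piezometer is the total head).
Pressure head at P-7: ψ = P/(ρg) = 159.3×1000 / (1000 × 9.81) = 16.24 m.
Total head at P-7: h = z + ψ = 587.94 + 16.24 = 604.18 m.
Head difference: h(P-4) − h(P-7) = 608.22 − 604.18 = 4.04 m.
Hydraulic gradient: i = |Δh| / L = 4.04 / 2135.6 = 0.00189.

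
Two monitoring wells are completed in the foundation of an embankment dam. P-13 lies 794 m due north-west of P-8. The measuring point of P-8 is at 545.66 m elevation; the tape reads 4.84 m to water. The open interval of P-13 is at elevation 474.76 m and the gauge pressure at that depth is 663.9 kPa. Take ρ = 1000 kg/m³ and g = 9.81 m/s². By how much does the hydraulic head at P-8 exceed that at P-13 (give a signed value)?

Total head at P-8: h = 545.66 − 4.84 = 540.82 m.
Pressure head at P-13: ψ = P/(ρg) = 663.9×1000 / (1000 × 9.81) = 67.68 m.
Total head at P-13: h = z + ψ = 474.76 + 67.68 = 542.44 m.
Head difference: h(P-8) − h(P-13) = 540.82 − 542.44 = -1.62 m.

Δh ≈ -1.62 m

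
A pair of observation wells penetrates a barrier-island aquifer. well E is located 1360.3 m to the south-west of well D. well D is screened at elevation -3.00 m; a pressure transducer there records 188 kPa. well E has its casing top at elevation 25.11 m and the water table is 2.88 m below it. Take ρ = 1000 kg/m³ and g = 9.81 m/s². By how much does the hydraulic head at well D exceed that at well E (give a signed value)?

Δh ≈ -6.07 m

Pressure head at well D: ψ = P/(ρg) = 188×1000 / (1000 × 9.81) = 19.16 m.
Total head at well D: h = z + ψ = -3.00 + 19.16 = 16.16 m.
Total head at well E: h = 25.11 − 2.88 = 22.23 m.
Head difference: h(well D) − h(well E) = 16.16 − 22.23 = -6.07 m.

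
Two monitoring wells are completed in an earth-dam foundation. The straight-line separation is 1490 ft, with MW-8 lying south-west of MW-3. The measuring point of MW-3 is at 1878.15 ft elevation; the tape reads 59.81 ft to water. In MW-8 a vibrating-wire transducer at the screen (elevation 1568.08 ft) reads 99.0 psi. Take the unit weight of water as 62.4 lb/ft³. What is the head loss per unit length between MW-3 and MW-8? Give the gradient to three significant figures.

Total head at MW-3: h = 1878.15 − 59.81 = 1818.34 ft.
Pressure head at MW-8: ψ = 144·P/γ = 144 × 99.0 / 62.4 = 228.46 ft.
Total head at MW-8: h = z + ψ = 1568.08 + 228.46 = 1796.54 ft.
Head difference: h(MW-3) − h(MW-8) = 1818.34 − 1796.54 = 21.80 ft.
Hydraulic gradient: i = |Δh| / L = 21.80 / 1490 = 0.0146.

i ≈ 0.0146 ft/ft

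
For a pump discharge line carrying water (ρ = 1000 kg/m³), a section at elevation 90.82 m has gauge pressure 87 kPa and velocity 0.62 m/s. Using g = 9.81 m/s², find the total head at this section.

Pressure head ψ = P/(ρg) = 87×1000 / (1000 × 9.81) = 8.87 m.
Velocity head = v²/(2g) = 0.62² / (2 × 9.81) = 0.020 m.
h = z + ψ + v²/(2g) = 90.82 + 8.87 + 0.020 = 99.71 m.

h ≈ 99.71 m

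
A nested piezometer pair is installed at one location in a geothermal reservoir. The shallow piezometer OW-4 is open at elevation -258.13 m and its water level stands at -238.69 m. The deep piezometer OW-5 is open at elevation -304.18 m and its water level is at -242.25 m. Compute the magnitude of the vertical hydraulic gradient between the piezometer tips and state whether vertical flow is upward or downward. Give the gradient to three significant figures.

Total head at OW-4: h = -238.69 m (water level in the standpipe).
Total head at OW-5: h = -242.25 m.
Δh = h(OW-4) − h(OW-5) = -238.69 − (-242.25) = 3.56 m.
Vertical separation Δz = -258.13 − (-304.18) = 46.05 m.
|i_v| = |Δh| / Δz = 3.56 / 46.05 = 0.0773.
Head is higher in the shallow piezometer, so vertical flow is downward (recharge condition).

|i_v| ≈ 0.0773; vertical flow is downward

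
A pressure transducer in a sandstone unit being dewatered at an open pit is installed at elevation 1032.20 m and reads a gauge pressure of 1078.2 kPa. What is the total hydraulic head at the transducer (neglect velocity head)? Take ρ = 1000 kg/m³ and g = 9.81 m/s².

h ≈ 1142.11 m

ψ = P/(ρg) = 1078.2×1000 / (1000 × 9.81) = 109.91 m.
h = z + ψ = 1032.20 + 109.91 = 1142.11 m.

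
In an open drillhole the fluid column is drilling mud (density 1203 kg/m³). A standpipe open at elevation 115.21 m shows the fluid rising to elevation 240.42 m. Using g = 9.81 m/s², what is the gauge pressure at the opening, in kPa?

Pressure head ψ = h − z = 240.42 − 115.21 = 125.21 m.
P = ρgψ = 1203 × 9.81 × 125.21 = 1477657 Pa ≈ 1480 kPa.

P ≈ 1480 kPa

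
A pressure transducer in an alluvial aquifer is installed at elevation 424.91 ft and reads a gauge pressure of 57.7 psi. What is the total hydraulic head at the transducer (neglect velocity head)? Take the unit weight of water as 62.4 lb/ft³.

h ≈ 558.06 ft

ψ = 144·P/γ = 144 × 57.7 / 62.4 = 133.15 ft.
h = z + ψ = 424.91 + 133.15 = 558.06 ft.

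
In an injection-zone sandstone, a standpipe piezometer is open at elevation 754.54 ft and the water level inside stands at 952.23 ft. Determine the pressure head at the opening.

ψ ≈ 197.69 ft

Total head h = 952.23 ft (the water-surface elevation in the piezometer).
Pressure head ψ = h − z = 952.23 − 754.54 = 197.69 ft.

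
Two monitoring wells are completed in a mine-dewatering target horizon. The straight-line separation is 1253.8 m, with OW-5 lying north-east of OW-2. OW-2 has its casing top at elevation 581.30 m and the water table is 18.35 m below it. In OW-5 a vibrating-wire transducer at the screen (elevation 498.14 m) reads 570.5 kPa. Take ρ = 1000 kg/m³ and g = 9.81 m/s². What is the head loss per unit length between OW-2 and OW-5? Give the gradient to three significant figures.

i ≈ 0.00531 m/m

Total head at OW-2: h = 581.30 − 18.35 = 562.95 m.
Pressure head at OW-5: ψ = P/(ρg) = 570.5×1000 / (1000 × 9.81) = 58.15 m.
Total head at OW-5: h = z + ψ = 498.14 + 58.15 = 556.29 m.
Head difference: h(OW-2) − h(OW-5) = 562.95 − 556.29 = 6.66 m.
Hydraulic gradient: i = |Δh| / L = 6.66 / 1253.8 = 0.00531.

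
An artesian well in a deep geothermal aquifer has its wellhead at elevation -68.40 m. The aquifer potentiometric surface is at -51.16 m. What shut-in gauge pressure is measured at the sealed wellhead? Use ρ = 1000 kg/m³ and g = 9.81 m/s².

Head above the cap: Δh = -51.16 − (-68.40) = 17.24 m.
P = ρgΔh = 1000 × 9.81 × 17.24 = 169124 Pa ≈ 169 kPa.

P ≈ 169 kPa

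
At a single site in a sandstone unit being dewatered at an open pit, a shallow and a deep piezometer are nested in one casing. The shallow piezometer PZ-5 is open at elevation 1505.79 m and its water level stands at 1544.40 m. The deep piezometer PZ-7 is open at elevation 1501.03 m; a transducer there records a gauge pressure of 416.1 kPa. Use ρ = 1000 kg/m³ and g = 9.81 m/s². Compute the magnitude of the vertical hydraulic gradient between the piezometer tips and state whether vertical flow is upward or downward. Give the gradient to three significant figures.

Total head at PZ-5: h = 1544.40 m (water level in the standpipe).
Pressure head at PZ-7: ψ = P/(ρg) = 416.1×1000 / (1000 × 9.81) = 42.42 m.
Total head at PZ-7: h = z + ψ = 1501.03 + 42.42 = 1543.45 m.
Δh = h(PZ-5) − h(PZ-7) = 1544.40 − 1543.45 = 0.95 m.
Vertical separation Δz = 1505.79 − 1501.03 = 4.76 m.
|i_v| = |Δh| / Δz = 0.95 / 4.76 = 0.200.
Head is higher in the shallow piezometer, so vertical flow is downward (recharge condition).

|i_v| ≈ 0.200; vertical flow is downward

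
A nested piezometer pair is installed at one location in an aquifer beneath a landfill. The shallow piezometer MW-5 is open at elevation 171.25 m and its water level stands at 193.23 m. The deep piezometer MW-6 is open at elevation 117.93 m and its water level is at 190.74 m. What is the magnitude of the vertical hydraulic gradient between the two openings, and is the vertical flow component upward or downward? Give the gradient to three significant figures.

Total head at MW-5: h = 193.23 m (water level in the standpipe).
Total head at MW-6: h = 190.74 m.
Δh = h(MW-5) − h(MW-6) = 193.23 − 190.74 = 2.49 m.
Vertical separation Δz = 171.25 − 117.93 = 53.32 m.
|i_v| = |Δh| / Δz = 2.49 / 53.32 = 0.0467.
Head is higher in the shallow piezometer, so vertical flow is downward (recharge condition).

|i_v| ≈ 0.0467; vertical flow is downward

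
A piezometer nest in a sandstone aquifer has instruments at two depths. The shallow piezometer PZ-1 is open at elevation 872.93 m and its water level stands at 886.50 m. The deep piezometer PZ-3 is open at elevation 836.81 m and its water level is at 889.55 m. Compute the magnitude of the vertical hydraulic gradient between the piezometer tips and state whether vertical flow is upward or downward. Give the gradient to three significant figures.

|i_v| ≈ 0.0844; vertical flow is upward

Total head at PZ-1: h = 886.50 m (water level in the standpipe).
Total head at PZ-3: h = 889.55 m.
Δh = h(PZ-1) − h(PZ-3) = 886.50 − 889.55 = -3.05 m.
Vertical separation Δz = 872.93 − 836.81 = 36.12 m.
|i_v| = |Δh| / Δz = 3.05 / 36.12 = 0.0844.
Head is higher in the deep piezometer, so vertical flow is upward (discharge condition).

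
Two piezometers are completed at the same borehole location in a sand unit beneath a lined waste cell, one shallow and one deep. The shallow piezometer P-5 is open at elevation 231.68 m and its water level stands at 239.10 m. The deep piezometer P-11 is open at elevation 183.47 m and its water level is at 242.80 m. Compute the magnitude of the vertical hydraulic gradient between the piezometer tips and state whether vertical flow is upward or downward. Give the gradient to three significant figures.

Total head at P-5: h = 239.10 m (water level in the standpipe).
Total head at P-11: h = 242.80 m.
Δh = h(P-5) − h(P-11) = 239.10 − 242.80 = -3.70 m.
Vertical separation Δz = 231.68 − 183.47 = 48.21 m.
|i_v| = |Δh| / Δz = 3.70 / 48.21 = 0.0767.
Head is higher in the deep piezometer, so vertical flow is upward (discharge condition).

|i_v| ≈ 0.0767; vertical flow is upward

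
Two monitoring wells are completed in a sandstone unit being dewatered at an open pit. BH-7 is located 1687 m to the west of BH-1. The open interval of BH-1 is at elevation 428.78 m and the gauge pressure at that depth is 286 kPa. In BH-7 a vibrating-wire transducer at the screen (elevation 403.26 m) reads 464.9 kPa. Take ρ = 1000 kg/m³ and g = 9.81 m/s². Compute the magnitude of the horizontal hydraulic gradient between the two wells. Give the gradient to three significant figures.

Pressure head at BH-1: ψ = P/(ρg) = 286×1000 / (1000 × 9.81) = 29.15 m.
Total head at BH-1: h = z + ψ = 428.78 + 29.15 = 457.93 m.
Pressure head at BH-7: ψ = P/(ρg) = 464.9×1000 / (1000 × 9.81) = 47.39 m.
Total head at BH-7: h = z + ψ = 403.26 + 47.39 = 450.65 m.
Head difference: h(BH-1) − h(BH-7) = 457.93 − 450.65 = 7.28 m.
Hydraulic gradient: i = |Δh| / L = 7.28 / 1687 = 0.00432.

i ≈ 0.00432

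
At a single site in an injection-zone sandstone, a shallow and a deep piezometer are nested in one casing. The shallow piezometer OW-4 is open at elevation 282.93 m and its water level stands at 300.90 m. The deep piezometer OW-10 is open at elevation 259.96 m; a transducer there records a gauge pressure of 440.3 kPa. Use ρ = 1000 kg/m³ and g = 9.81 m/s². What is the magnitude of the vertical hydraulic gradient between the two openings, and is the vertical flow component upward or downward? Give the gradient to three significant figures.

Total head at OW-4: h = 300.90 m (water level in the standpipe).
Pressure head at OW-10: ψ = P/(ρg) = 440.3×1000 / (1000 × 9.81) = 44.88 m.
Total head at OW-10: h = z + ψ = 259.96 + 44.88 = 304.84 m.
Δh = h(OW-4) − h(OW-10) = 300.90 − 304.84 = -3.94 m.
Vertical separation Δz = 282.93 − 259.96 = 22.97 m.
|i_v| = |Δh| / Δz = 3.94 / 22.97 = 0.172.
Head is higher in the deep piezometer, so vertical flow is upward (discharge condition).

|i_v| ≈ 0.172; vertical flow is upward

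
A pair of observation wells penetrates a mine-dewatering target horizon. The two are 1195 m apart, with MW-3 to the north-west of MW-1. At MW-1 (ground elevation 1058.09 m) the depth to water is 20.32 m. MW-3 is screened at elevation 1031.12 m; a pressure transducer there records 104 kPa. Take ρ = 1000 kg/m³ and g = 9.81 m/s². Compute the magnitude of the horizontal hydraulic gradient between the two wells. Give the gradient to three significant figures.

Total head at MW-1: h = 1058.09 − 20.32 = 1037.77 m.
Pressure head at MW-3: ψ = P/(ρg) = 104×1000 / (1000 × 9.81) = 10.60 m.
Total head at MW-3: h = z + ψ = 1031.12 + 10.60 = 1041.72 m.
Head difference: h(MW-1) − h(MW-3) = 1037.77 − 1041.72 = -3.95 m.
Hydraulic gradient: i = |Δh| / L = 3.95 / 1195 = 0.00331.

i ≈ 0.00331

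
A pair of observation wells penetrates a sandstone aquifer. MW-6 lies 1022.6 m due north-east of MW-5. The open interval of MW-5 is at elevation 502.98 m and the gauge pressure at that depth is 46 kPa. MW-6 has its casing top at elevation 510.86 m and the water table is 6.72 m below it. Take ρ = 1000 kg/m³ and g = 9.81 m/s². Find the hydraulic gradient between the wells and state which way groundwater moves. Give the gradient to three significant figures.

Pressure head at MW-5: ψ = P/(ρg) = 46×1000 / (1000 × 9.81) = 4.69 m.
Total head at MW-5: h = z + ψ = 502.98 + 4.69 = 507.67 m.
Total head at MW-6: h = 510.86 − 6.72 = 504.14 m.
Head difference: h(MW-5) − h(MW-6) = 507.67 − 504.14 = 3.53 m.
Hydraulic gradient: i = |Δh| / L = 3.53 / 1022.6 = 0.00345.
Flow is from higher to lower head: from MW-5 toward MW-6, i.e. toward the north-east.

i ≈ 0.00345; groundwater flows toward the north-east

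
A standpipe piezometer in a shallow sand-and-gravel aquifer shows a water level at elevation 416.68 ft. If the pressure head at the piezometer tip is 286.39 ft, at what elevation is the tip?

z ≈ 130.29 ft

z = h − ψ = 416.68 − 286.39 = 130.29 ft.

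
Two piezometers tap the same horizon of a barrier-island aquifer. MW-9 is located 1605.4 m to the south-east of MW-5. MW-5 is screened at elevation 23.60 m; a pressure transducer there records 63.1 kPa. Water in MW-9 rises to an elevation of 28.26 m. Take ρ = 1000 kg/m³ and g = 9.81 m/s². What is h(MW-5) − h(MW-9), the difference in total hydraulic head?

Pressure head at MW-5: ψ = P/(ρg) = 63.1×1000 / (1000 × 9.81) = 6.43 m.
Total head at MW-5: h = z + ψ = 23.60 + 6.43 = 30.03 m.
Total head at MW-9: h = 28.26 m (water level in the piezometer is the total head).
Head difference: h(MW-5) − h(MW-9) = 30.03 − 28.26 = 1.77 m.

Δh ≈ 1.77 m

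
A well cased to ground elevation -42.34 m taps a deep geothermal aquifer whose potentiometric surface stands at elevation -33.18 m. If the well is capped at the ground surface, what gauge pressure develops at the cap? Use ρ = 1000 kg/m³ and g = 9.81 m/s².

P ≈ 89.9 kPa

Head above the cap: Δh = -33.18 − (-42.34) = 9.16 m.
P = ρgΔh = 1000 × 9.81 × 9.16 = 89860 Pa ≈ 89.9 kPa.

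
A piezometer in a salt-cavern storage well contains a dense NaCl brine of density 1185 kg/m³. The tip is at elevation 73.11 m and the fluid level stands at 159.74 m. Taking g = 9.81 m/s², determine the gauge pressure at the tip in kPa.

P ≈ 1010 kPa

Pressure head ψ = h − z = 159.74 − 73.11 = 86.63 m.
P = ρgψ = 1185 × 9.81 × 86.63 = 1007061 Pa ≈ 1010 kPa.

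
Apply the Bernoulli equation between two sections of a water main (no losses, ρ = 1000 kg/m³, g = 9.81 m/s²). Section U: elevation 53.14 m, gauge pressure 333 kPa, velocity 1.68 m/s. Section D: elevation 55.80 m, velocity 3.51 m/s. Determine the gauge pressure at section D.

Pressure head at U: ψ₁ = P₁/(ρg) = 333×1000 / (1000 × 9.81) = 33.94 m.
Velocity heads: v₁²/2g = 1.68²/19.62 = 0.144 m; v₂²/2g = 3.51²/19.62 = 0.628 m.
Total head H = z₁ + ψ₁ + v₁²/2g = 53.14 + 33.94 + 0.144 = 87.22 m.
ψ₂ = H − z₂ − v₂²/2g = 87.22 − 55.80 − 0.628 = 30.79 m.
P₂ = ρgψ₂ = 1000 × 9.81 × 30.79 ≈ 302 kPa.

P₂ ≈ 302 kPa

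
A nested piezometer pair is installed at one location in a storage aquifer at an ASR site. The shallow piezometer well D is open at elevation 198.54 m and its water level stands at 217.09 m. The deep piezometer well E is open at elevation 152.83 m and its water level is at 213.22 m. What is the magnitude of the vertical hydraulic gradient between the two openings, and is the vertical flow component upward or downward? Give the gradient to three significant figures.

|i_v| ≈ 0.0847; vertical flow is downward

Total head at well D: h = 217.09 m (water level in the standpipe).
Total head at well E: h = 213.22 m.
Δh = h(well D) − h(well E) = 217.09 − 213.22 = 3.87 m.
Vertical separation Δz = 198.54 − 152.83 = 45.71 m.
|i_v| = |Δh| / Δz = 3.87 / 45.71 = 0.0847.
Head is higher in the shallow piezometer, so vertical flow is downward (recharge condition).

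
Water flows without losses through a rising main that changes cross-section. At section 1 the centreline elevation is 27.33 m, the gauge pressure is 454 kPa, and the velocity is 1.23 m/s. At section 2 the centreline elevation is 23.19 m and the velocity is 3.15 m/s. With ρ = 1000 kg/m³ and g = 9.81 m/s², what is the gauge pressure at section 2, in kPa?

P₂ ≈ 490 kPa

Pressure head at 1: ψ₁ = P₁/(ρg) = 454×1000 / (1000 × 9.81) = 46.28 m.
Velocity heads: v₁²/2g = 1.23²/19.62 = 0.077 m; v₂²/2g = 3.15²/19.62 = 0.506 m.
Total head H = z₁ + ψ₁ + v₁²/2g = 27.33 + 46.28 + 0.077 = 73.69 m.
ψ₂ = H − z₂ − v₂²/2g = 73.69 − 23.19 − 0.506 = 49.99 m.
P₂ = ρgψ₂ = 1000 × 9.81 × 49.99 ≈ 490 kPa.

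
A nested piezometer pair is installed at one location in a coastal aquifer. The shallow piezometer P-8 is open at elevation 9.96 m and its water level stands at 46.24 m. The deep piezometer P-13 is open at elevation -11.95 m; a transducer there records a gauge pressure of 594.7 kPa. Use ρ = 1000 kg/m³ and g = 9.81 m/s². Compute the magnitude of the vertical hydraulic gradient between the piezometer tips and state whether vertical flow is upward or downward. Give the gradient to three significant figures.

|i_v| ≈ 0.111; vertical flow is upward

Total head at P-8: h = 46.24 m (water level in the standpipe).
Pressure head at P-13: ψ = P/(ρg) = 594.7×1000 / (1000 × 9.81) = 60.62 m.
Total head at P-13: h = z + ψ = -11.95 + 60.62 = 48.67 m.
Δh = h(P-8) − h(P-13) = 46.24 − 48.67 = -2.43 m.
Vertical separation Δz = 9.96 − (-11.95) = 21.91 m.
|i_v| = |Δh| / Δz = 2.43 / 21.91 = 0.111.
Head is higher in the deep piezometer, so vertical flow is upward (discharge condition).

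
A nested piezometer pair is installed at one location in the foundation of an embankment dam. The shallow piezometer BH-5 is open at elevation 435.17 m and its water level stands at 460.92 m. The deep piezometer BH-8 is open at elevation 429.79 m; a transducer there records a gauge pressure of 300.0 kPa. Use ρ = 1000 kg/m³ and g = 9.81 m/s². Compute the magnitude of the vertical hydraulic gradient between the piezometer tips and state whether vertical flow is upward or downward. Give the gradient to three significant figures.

Total head at BH-5: h = 460.92 m (water level in the standpipe).
Pressure head at BH-8: ψ = P/(ρg) = 300.0×1000 / (1000 × 9.81) = 30.58 m.
Total head at BH-8: h = z + ψ = 429.79 + 30.58 = 460.37 m.
Δh = h(BH-5) − h(BH-8) = 460.92 − 460.37 = 0.55 m.
Vertical separation Δz = 435.17 − 429.79 = 5.38 m.
|i_v| = |Δh| / Δz = 0.55 / 5.38 = 0.102.
Head is higher in the shallow piezometer, so vertical flow is downward (recharge condition).

|i_v| ≈ 0.102; vertical flow is downward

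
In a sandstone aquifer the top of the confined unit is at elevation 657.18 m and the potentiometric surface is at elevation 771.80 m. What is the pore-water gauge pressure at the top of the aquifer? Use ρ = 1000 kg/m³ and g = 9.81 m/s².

Pressure head at the aquifer top: ψ = h − z = 771.80 − 657.18 = 114.62 m.
P = ρgψ = 1000 × 9.81 × 114.62 = 1124422 Pa ≈ 1120 kPa.

P ≈ 1120 kPa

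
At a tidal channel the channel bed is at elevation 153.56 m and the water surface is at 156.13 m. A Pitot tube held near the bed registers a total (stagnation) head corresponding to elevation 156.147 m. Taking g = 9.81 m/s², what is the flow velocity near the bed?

v ≈ 0.578 m/s

Near the bed, under hydrostatic conditions, the piezometric head (z + ψ) equals the free-surface elevation, 156.13 m.
Velocity head = total − piezometric = 156.147 − 156.13 = 0.017 m.
v = √(2g·h_v) = √(2 × 9.81 × 0.017) = 0.578 m/s.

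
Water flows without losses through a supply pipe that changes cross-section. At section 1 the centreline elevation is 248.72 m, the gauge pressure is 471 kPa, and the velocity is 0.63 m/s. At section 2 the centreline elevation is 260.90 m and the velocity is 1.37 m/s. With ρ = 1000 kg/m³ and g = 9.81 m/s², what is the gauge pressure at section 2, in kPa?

P₂ ≈ 351 kPa

Pressure head at 1: ψ₁ = P₁/(ρg) = 471×1000 / (1000 × 9.81) = 48.01 m.
Velocity heads: v₁²/2g = 0.63²/19.62 = 0.020 m; v₂²/2g = 1.37²/19.62 = 0.096 m.
Total head H = z₁ + ψ₁ + v₁²/2g = 248.72 + 48.01 + 0.020 = 296.75 m.
ψ₂ = H − z₂ − v₂²/2g = 296.75 − 260.90 − 0.096 = 35.75 m.
P₂ = ρgψ₂ = 1000 × 9.81 × 35.75 ≈ 351 kPa.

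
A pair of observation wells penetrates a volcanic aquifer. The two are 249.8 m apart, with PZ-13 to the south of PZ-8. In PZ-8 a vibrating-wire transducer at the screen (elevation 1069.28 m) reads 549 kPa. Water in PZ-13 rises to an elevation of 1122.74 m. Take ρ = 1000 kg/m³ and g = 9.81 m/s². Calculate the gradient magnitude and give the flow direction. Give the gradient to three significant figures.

i ≈ 0.0100; groundwater flows toward the south

Pressure head at PZ-8: ψ = P/(ρg) = 549×1000 / (1000 × 9.81) = 55.96 m.
Total head at PZ-8: h = z + ψ = 1069.28 + 55.96 = 1125.24 m.
Total head at PZ-13: h = 1122.74 m (water level in the piezometer is the total head).
Head difference: h(PZ-8) − h(PZ-13) = 1125.24 − 1122.74 = 2.50 m.
Hydraulic gradient: i = |Δh| / L = 2.50 / 249.8 = 0.0100.
Flow is from higher to lower head: from PZ-8 toward PZ-13, i.e. toward the south.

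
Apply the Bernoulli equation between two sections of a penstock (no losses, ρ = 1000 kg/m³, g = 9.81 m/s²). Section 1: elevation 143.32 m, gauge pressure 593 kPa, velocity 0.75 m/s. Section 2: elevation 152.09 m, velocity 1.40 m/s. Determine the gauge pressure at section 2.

P₂ ≈ 506 kPa

Pressure head at 1: ψ₁ = P₁/(ρg) = 593×1000 / (1000 × 9.81) = 60.45 m.
Velocity heads: v₁²/2g = 0.75²/19.62 = 0.029 m; v₂²/2g = 1.40²/19.62 = 0.100 m.
Total head H = z₁ + ψ₁ + v₁²/2g = 143.32 + 60.45 + 0.029 = 203.80 m.
ψ₂ = H − z₂ − v₂²/2g = 203.80 − 152.09 − 0.100 = 51.61 m.
P₂ = ρgψ₂ = 1000 × 9.81 × 51.61 ≈ 506 kPa.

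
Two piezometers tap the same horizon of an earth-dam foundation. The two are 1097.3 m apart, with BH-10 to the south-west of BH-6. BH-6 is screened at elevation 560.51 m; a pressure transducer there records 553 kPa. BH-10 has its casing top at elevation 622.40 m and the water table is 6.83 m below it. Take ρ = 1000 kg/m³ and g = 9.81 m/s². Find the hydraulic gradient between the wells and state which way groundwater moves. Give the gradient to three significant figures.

Pressure head at BH-6: ψ = P/(ρg) = 553×1000 / (1000 × 9.81) = 56.37 m.
Total head at BH-6: h = z + ψ = 560.51 + 56.37 = 616.88 m.
Total head at BH-10: h = 622.40 − 6.83 = 615.57 m.
Head difference: h(BH-6) − h(BH-10) = 616.88 − 615.57 = 1.31 m.
Hydraulic gradient: i = |Δh| / L = 1.31 / 1097.3 = 0.00119.
Flow is from higher to lower head: from BH-6 toward BH-10, i.e. toward the south-west.

i ≈ 0.00119; groundwater flows toward the south-west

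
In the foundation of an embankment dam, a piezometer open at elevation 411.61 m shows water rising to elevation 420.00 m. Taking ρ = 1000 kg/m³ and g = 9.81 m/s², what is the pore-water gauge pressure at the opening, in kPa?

P ≈ 82.3 kPa

Pressure head ψ = h − z = 420.00 − 411.61 = 8.39 m.
P = ρgψ = 1000 × 9.81 × 8.39 = 82306 Pa ≈ 82.3 kPa.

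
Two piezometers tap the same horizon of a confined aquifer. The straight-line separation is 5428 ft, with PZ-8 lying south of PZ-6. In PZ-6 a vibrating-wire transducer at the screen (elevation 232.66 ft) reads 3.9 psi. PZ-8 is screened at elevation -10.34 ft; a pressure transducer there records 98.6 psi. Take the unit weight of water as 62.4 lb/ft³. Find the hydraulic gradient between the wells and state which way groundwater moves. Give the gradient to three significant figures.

i ≈ 0.00451; groundwater flows toward the south

Pressure head at PZ-6: ψ = 144·P/γ = 144 × 3.9 / 62.4 = 9.00 ft.
Total head at PZ-6: h = z + ψ = 232.66 + 9.00 = 241.66 ft.
Pressure head at PZ-8: ψ = 144·P/γ = 144 × 98.6 / 62.4 = 227.54 ft.
Total head at PZ-8: h = z + ψ = -10.34 + 227.54 = 217.20 ft.
Head difference: h(PZ-6) − h(PZ-8) = 241.66 − 217.20 = 24.46 ft.
Hydraulic gradient: i = |Δh| / L = 24.46 / 5428 = 0.00451.
Flow is from higher to lower head: from PZ-6 toward PZ-8, i.e. toward the south.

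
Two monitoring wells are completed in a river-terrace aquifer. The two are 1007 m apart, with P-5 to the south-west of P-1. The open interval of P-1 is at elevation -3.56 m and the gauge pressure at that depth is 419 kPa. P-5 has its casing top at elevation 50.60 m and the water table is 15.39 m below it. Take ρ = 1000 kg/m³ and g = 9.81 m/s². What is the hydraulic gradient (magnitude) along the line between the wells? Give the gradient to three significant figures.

i ≈ 0.00391

Pressure head at P-1: ψ = P/(ρg) = 419×1000 / (1000 × 9.81) = 42.71 m.
Total head at P-1: h = z + ψ = -3.56 + 42.71 = 39.15 m.
Total head at P-5: h = 50.60 − 15.39 = 35.21 m.
Head difference: h(P-1) − h(P-5) = 39.15 − 35.21 = 3.94 m.
Hydraulic gradient: i = |Δh| / L = 3.94 / 1007 = 0.00391.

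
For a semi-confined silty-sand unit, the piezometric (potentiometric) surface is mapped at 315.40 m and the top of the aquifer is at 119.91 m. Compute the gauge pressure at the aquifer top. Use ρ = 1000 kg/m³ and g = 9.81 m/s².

P ≈ 1920 kPa

Pressure head at the aquifer top: ψ = h − z = 315.40 − 119.91 = 195.49 m.
P = ρgψ = 1000 × 9.81 × 195.49 = 1917757 Pa ≈ 1920 kPa.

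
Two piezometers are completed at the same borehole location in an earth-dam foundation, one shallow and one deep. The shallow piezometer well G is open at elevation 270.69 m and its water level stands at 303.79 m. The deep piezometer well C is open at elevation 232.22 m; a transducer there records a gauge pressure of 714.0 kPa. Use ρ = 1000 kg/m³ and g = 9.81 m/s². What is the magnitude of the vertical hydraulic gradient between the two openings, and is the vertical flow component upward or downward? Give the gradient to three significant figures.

|i_v| ≈ 0.0315; vertical flow is upward

Total head at well G: h = 303.79 m (water level in the standpipe).
Pressure head at well C: ψ = P/(ρg) = 714.0×1000 / (1000 × 9.81) = 72.78 m.
Total head at well C: h = z + ψ = 232.22 + 72.78 = 305.00 m.
Δh = h(well G) − h(well C) = 303.79 − 305.00 = -1.21 m.
Vertical separation Δz = 270.69 − 232.22 = 38.47 m.
|i_v| = |Δh| / Δz = 1.21 / 38.47 = 0.0315.
Head is higher in the deep piezometer, so vertical flow is upward (discharge condition).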